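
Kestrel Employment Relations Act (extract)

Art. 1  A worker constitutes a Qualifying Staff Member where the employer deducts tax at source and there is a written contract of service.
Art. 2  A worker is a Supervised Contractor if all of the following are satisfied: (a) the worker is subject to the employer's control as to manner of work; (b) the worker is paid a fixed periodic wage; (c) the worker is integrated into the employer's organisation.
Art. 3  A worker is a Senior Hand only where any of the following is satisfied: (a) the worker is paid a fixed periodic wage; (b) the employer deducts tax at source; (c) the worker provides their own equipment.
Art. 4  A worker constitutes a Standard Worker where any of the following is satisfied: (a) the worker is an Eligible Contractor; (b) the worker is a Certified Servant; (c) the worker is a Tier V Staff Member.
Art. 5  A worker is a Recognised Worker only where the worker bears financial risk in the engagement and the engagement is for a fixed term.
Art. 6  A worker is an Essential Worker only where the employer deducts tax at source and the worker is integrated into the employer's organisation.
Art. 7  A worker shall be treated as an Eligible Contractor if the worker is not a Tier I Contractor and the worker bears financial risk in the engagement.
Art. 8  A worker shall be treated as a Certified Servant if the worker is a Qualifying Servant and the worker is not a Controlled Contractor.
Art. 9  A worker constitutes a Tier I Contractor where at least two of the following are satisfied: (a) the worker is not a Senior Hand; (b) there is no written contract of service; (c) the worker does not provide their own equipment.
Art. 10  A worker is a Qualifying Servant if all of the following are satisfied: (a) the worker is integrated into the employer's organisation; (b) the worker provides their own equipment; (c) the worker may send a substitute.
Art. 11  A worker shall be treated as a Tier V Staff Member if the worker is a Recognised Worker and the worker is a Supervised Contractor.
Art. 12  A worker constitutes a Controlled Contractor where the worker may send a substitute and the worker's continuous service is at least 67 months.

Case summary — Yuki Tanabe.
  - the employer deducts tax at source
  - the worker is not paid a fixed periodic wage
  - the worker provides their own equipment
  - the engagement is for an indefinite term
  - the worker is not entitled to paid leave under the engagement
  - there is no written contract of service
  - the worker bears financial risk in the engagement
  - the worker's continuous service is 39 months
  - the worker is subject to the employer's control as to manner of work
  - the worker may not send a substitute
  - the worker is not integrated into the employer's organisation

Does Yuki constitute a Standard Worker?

Yes

Under article 3: the worker is paid a fixed periodic wage? no; or the employer deducts tax at source? yes; or the worker provides their own equipment? yes. So the worker is a Senior Hand.
Under article 9: not a Senior Hand (article 3)? no; there is no written contract of service? yes; the worker does not provide their own equipment? no — 1 of 3 hold (need ≥2) → not satisfied.
Under article 7: not a Tier I Contractor (article 9)? yes; and the worker bears financial risk in the engagement? yes. So the worker is an Eligible Contractor.
Under article 10: the worker is integrated into the employer's organisation? no; and the worker provides their own equipment? yes; and the worker may send a substitute? no. So the worker is not a Qualifying Servant.
Under article 12: the worker may send a substitute? no; and worker's continuous service: 39 months ≥ 67 months? no. So the worker is not a Controlled Contractor.
Under article 8: Qualifying Servant (article 10)? no; and not a Controlled Contractor (article 12)? yes. So the worker is not a Certified Servant.
Under article 5: the worker bears financial risk in the engagement? yes; and the engagement is for a fixed term? no. So the worker is not a Recognised Worker.
Under article 2: the worker is subject to the employer's control as to manner of work? yes; and the worker is paid a fixed periodic wage? no; and the worker is integrated into the employer's organisation? no. So the worker is not a Supervised Contractor.
Under article 11: Recognised Worker (article 5)? no; and Supervised Contractor (article 2)? no. So the worker is not a Tier V Staff Member.
Under article 4: Eligible Contractor (article 7)? yes; or Certified Servant (article 8)? no; or Tier V Staff Member (article 11)? no. So the worker is a Standard Worker.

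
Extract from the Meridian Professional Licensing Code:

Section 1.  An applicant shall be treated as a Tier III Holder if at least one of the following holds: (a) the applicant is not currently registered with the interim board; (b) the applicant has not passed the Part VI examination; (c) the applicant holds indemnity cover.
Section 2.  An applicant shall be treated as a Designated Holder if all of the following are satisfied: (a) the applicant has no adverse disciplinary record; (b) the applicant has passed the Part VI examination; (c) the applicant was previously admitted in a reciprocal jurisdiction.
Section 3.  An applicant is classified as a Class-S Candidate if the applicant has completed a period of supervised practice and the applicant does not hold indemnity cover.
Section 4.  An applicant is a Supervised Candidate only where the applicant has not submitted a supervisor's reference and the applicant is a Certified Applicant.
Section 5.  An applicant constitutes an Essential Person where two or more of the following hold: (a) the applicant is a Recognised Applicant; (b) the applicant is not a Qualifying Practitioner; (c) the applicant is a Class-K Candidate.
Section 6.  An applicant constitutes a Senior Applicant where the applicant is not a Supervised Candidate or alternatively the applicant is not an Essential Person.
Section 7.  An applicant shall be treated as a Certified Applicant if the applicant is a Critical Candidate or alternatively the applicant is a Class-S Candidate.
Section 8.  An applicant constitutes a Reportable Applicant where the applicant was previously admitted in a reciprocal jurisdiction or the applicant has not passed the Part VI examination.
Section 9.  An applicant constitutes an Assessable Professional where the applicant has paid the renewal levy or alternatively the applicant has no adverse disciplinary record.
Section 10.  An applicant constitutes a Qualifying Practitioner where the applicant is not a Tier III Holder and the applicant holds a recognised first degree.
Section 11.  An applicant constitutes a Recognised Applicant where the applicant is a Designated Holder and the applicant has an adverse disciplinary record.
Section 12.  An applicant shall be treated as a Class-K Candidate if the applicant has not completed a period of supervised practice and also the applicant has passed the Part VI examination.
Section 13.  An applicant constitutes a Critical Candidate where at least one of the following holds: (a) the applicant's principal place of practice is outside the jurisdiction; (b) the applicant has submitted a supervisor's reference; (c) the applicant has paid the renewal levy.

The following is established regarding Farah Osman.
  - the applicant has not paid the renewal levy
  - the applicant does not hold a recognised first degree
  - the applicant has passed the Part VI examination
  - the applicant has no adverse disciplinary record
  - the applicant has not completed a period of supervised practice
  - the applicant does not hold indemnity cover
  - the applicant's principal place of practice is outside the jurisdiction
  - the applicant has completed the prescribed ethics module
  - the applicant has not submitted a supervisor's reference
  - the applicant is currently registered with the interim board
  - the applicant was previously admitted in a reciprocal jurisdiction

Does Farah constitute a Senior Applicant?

No

section 13 — Critical Candidate: [the applicant's principal place of practice is outside the jurisdiction? yes] OR [the applicant has submitted a supervisor's reference? no] OR [the applicant has paid the renewal levy? no] → satisfied.
section 3 — Class-S Candidate: [the applicant has completed a period of supervised practice? no] AND [the applicant does not hold indemnity cover? yes] → not satisfied.
section 7 — Certified Applicant: [Critical Candidate (section 13)? yes] OR [Class-S Candidate (section 3)? no] → satisfied.
section 4 — Supervised Candidate: [the applicant has not submitted a supervisor's reference? yes] AND [Certified Applicant (section 7)? yes] → satisfied.
section 2 — Designated Holder: [the applicant has no adverse disciplinary record? yes] AND [the applicant has passed the Part VI examination? yes] AND [the applicant was previously admitted in a reciprocal jurisdiction? yes] → satisfied.
section 11 — Recognised Applicant: [Designated Holder (section 2)? yes] AND [the applicant has an adverse disciplinary record? no] → not satisfied.
section 1 — Tier III Holder: [the applicant is not currently registered with the interim board? no] OR [the applicant has not passed the Part VI examination? no] OR [the applicant holds indemnity cover? no] → not satisfied.
section 10 — Qualifying Practitioner: [not a Tier III Holder (section 1)? yes] AND [the applicant holds a recognised first degree? no] → not satisfied.
section 12 — Class-K Candidate: [the applicant has not completed a period of supervised practice? yes] AND [the applicant has passed the Part VI examination? yes] → satisfied.
section 5 — Essential Person: Recognised Applicant (section 11)? no; not a Qualifying Practitioner (section 10)? yes; Class-K Candidate (section 12)? yes — 2 of 3 hold (need ≥2) → satisfied.
section 6 — Senior Applicant: [not a Supervised Candidate (section 4)? no] OR [not an Essential Person (section 5)? no] → not satisfied.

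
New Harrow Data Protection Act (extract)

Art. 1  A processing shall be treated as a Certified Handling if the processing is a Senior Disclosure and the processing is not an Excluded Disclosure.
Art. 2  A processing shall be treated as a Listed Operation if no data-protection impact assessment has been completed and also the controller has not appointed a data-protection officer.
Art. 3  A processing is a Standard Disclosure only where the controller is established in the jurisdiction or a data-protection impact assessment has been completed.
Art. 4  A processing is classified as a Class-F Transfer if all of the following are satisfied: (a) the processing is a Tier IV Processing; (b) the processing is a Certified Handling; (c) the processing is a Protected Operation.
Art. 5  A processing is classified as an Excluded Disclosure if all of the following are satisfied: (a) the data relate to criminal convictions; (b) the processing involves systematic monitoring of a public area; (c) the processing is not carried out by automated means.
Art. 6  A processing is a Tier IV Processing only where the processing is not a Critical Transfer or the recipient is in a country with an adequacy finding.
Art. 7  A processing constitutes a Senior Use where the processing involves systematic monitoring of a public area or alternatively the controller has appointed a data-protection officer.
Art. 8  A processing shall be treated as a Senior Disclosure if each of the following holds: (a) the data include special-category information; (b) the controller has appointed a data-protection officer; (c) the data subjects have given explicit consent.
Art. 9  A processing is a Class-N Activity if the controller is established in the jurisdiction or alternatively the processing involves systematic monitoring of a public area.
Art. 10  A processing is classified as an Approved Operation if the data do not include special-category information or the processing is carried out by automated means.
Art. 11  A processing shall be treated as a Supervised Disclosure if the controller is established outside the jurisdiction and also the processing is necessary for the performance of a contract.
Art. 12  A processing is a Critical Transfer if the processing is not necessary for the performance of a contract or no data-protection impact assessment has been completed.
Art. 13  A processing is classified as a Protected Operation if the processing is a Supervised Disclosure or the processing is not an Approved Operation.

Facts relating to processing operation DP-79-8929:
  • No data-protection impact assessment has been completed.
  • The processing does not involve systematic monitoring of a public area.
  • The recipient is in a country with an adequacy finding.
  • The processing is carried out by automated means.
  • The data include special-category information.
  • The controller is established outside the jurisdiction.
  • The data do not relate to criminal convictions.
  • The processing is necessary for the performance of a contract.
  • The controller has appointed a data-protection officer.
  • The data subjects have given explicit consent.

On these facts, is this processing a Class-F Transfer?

article 12 — Critical Transfer: [the processing is not necessary for the performance of a contract? no] OR [no data-protection impact assessment has been completed? yes] → satisfied.
article 6 — Tier IV Processing: [not a Critical Transfer (article 12)? no] OR [the recipient is in a country with an adequacy finding? yes] → satisfied.
article 8 — Senior Disclosure: [the data include special-category information? yes] AND [the controller has appointed a data-protection officer? yes] AND [the data subjects have given explicit consent? yes] → satisfied.
article 5 — Excluded Disclosure: [the data relate to criminal convictions? no] AND [the processing involves systematic monitoring of a public area? no] AND [the processing is not carried out by automated means? no] → not satisfied.
article 1 — Certified Handling: [Senior Disclosure (article 8)? yes] AND [not an Excluded Disclosure (article 5)? yes] → satisfied.
article 11 — Supervised Disclosure: [the controller is established outside the jurisdiction? yes] AND [the processing is necessary for the performance of a contract? yes] → satisfied.
article 10 — Approved Operation: [the data do not include special-category information? no] OR [the processing is carried out by automated means? yes] → satisfied.
article 13 — Protected Operation: [Supervised Disclosure (article 11)? yes] OR [not an Approved Operation (article 10)? no] → satisfied.
article 4 — Class-F Transfer: [Tier IV Processing (article 6)? yes] AND [Certified Handling (article 1)? yes] AND [Protected Operation (article 13)? yes] → satisfied.

Yes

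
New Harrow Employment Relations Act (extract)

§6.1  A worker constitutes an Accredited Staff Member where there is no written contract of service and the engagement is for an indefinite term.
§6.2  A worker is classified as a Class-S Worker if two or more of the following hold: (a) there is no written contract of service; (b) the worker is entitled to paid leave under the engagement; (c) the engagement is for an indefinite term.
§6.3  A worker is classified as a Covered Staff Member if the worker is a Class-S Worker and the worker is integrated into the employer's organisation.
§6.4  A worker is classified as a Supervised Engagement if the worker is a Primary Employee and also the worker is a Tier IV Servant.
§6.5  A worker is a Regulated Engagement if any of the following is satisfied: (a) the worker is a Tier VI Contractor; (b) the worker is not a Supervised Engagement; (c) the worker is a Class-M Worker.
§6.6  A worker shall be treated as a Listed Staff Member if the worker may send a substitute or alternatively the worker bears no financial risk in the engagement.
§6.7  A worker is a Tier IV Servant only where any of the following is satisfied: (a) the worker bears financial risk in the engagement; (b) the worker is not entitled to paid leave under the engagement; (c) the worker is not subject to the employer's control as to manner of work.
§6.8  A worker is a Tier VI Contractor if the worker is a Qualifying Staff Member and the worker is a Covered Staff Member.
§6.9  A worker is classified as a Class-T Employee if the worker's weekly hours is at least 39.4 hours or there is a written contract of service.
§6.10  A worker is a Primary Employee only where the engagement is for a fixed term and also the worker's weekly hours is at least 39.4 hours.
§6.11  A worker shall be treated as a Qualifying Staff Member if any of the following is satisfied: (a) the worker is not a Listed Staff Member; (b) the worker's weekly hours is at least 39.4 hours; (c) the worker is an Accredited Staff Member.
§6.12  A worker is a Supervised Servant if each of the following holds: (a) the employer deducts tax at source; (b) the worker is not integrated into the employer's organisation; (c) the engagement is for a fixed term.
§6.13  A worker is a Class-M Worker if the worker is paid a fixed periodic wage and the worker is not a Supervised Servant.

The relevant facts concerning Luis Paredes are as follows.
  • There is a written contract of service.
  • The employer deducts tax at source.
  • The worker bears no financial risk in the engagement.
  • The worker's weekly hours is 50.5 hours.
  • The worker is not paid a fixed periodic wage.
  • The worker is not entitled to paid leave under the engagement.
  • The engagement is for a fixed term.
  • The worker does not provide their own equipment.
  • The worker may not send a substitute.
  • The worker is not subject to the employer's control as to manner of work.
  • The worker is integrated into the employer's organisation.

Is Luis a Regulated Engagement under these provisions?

No

§6.6 — Listed Staff Member: [the worker may send a substitute? no] OR [the worker bears no financial risk in the engagement? yes] → satisfied.
§6.1 — Accredited Staff Member: [there is no written contract of service? no] AND [the engagement is for an indefinite term? no] → not satisfied.
§6.11 — Qualifying Staff Member: [not a Listed Staff Member (§6.6)? no] OR [worker's weekly hours: 50.5 hours ≥ 39.4 hours? yes] OR [Accredited Staff Member (§6.1)? no] → satisfied.
§6.2 — Class-S Worker: there is no written contract of service? no; the worker is entitled to paid leave under the engagement? no; the engagement is for an indefinite term? no — 0 of 3 hold (need ≥2) → not satisfied.
§6.3 — Covered Staff Member: [Class-S Worker (§6.2)? no] AND [the worker is integrated into the employer's organisation? yes] → not satisfied.
§6.8 — Tier VI Contractor: [Qualifying Staff Member (§6.11)? yes] AND [Covered Staff Member (§6.3)? no] → not satisfied.
§6.10 — Primary Employee: [the engagement is for a fixed term? yes] AND [worker's weekly hours: 50.5 hours ≥ 39.4 hours? yes] → satisfied.
§6.7 — Tier IV Servant: [the worker bears financial risk in the engagement? no] OR [the worker is not entitled to paid leave under the engagement? yes] OR [the worker is not subject to the employer's control as to manner of work? yes] → satisfied.
§6.4 — Supervised Engagement: [Primary Employee (§6.10)? yes] AND [Tier IV Servant (§6.7)? yes] → satisfied.
§6.12 — Supervised Servant: [the employer deducts tax at source? yes] AND [the worker is not integrated into the employer's organisation? no] AND [the engagement is for a fixed term? yes] → not satisfied.
§6.13 — Class-M Worker: [the worker is paid a fixed periodic wage? no] AND [not a Supervised Servant (§6.12)? yes] → not satisfied.
§6.5 — Regulated Engagement: [Tier VI Contractor (§6.8)? no] OR [not a Supervised Engagement (§6.4)? no] OR [Class-M Worker (§6.13)? no] → not satisfied.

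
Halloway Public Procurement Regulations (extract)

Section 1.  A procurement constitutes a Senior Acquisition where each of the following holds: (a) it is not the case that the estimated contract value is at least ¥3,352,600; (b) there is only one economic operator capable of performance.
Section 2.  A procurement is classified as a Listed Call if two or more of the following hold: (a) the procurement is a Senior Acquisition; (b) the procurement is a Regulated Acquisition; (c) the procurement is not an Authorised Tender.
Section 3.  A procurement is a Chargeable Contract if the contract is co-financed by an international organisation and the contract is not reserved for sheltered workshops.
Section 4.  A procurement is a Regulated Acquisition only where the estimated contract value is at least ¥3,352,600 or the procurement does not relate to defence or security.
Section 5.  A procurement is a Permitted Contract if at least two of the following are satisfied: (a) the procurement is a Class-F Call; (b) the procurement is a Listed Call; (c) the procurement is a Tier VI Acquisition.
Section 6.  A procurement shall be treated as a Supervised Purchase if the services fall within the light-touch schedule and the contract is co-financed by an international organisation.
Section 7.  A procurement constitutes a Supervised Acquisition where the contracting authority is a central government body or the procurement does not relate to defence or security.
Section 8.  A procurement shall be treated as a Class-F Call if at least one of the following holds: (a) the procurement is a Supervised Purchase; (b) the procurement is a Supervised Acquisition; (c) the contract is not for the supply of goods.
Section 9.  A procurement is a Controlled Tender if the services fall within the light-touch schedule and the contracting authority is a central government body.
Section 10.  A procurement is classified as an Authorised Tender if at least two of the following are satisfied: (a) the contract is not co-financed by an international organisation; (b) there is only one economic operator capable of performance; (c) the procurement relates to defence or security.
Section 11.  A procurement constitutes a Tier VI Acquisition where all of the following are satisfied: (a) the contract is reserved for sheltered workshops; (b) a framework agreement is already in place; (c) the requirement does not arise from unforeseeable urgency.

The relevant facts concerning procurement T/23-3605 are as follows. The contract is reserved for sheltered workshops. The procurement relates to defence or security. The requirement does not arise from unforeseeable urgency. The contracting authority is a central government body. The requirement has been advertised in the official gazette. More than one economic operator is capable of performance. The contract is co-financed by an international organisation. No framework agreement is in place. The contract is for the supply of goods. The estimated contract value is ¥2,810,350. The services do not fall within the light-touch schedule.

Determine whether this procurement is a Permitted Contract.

No

section 6 — Supervised Purchase: [the services fall within the light-touch schedule? no] AND [the contract is co-financed by an international organisation? yes] → not satisfied.
section 7 — Supervised Acquisition: [the contracting authority is a central government body? yes] OR [the procurement does not relate to defence or security? no] → satisfied.
section 8 — Class-F Call: [Supervised Purchase (section 6)? no] OR [Supervised Acquisition (section 7)? yes] OR [the contract is not for the supply of goods? no] → satisfied.
section 1 — Senior Acquisition: [estimated contract value: ¥2,810,350 ≥ ¥3,352,600? no, so negated condition yes] AND [there is only one economic operator capable of performance? no] → not satisfied.
section 4 — Regulated Acquisition: [estimated contract value: ¥2,810,350 ≥ ¥3,352,600? no] OR [the procurement does not relate to defence or security? no] → not satisfied.
section 10 — Authorised Tender: the contract is not co-financed by an international organisation? no; there is only one economic operator capable of performance? no; the procurement relates to defence or security? yes — 1 of 3 hold (need ≥2) → not satisfied.
section 2 — Listed Call: Senior Acquisition (section 1)? no; Regulated Acquisition (section 4)? no; not an Authorised Tender (section 10)? yes — 1 of 3 hold (need ≥2) → not satisfied.
section 11 — Tier VI Acquisition: [the contract is reserved for sheltered workshops? yes] AND [a framework agreement is already in place? no] AND [the requirement does not arise from unforeseeable urgency? yes] → not satisfied.
section 5 — Permitted Contract: Class-F Call (section 8)? yes; Listed Call (section 2)? no; Tier VI Acquisition (section 11)? no — 1 of 3 hold (need ≥2) → not satisfied.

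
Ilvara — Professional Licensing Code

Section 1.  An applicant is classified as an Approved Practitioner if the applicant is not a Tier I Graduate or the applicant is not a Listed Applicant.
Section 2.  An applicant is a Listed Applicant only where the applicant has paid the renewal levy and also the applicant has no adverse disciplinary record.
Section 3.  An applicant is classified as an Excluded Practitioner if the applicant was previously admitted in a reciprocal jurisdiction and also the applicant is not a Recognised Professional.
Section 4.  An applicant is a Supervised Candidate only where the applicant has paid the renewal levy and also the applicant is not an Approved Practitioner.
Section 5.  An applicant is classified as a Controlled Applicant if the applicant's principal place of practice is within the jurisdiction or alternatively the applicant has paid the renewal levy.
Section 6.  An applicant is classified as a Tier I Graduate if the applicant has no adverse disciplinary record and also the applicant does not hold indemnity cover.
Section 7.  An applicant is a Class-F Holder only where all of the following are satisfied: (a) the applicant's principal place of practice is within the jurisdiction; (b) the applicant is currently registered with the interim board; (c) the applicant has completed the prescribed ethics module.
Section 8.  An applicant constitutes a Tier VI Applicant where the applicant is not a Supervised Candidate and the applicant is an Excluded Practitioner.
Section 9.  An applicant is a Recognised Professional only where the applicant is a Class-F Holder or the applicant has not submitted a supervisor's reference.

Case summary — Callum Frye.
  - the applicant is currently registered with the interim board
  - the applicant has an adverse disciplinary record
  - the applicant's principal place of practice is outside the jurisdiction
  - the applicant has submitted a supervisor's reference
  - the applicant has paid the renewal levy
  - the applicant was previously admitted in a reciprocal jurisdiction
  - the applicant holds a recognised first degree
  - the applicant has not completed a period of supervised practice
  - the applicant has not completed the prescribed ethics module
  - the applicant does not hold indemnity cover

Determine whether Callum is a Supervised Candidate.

No

section 6 — Tier I Graduate: [the applicant has no adverse disciplinary record? no] AND [the applicant does not hold indemnity cover? yes] → not satisfied.
section 2 — Listed Applicant: [the applicant has paid the renewal levy? yes] AND [the applicant has no adverse disciplinary record? no] → not satisfied.
section 1 — Approved Practitioner: [not a Tier I Graduate (section 6)? yes] OR [not a Listed Applicant (section 2)? yes] → satisfied.
section 4 — Supervised Candidate: [the applicant has paid the renewal levy? yes] AND [not an Approved Practitioner (section 1)? no] → not satisfied.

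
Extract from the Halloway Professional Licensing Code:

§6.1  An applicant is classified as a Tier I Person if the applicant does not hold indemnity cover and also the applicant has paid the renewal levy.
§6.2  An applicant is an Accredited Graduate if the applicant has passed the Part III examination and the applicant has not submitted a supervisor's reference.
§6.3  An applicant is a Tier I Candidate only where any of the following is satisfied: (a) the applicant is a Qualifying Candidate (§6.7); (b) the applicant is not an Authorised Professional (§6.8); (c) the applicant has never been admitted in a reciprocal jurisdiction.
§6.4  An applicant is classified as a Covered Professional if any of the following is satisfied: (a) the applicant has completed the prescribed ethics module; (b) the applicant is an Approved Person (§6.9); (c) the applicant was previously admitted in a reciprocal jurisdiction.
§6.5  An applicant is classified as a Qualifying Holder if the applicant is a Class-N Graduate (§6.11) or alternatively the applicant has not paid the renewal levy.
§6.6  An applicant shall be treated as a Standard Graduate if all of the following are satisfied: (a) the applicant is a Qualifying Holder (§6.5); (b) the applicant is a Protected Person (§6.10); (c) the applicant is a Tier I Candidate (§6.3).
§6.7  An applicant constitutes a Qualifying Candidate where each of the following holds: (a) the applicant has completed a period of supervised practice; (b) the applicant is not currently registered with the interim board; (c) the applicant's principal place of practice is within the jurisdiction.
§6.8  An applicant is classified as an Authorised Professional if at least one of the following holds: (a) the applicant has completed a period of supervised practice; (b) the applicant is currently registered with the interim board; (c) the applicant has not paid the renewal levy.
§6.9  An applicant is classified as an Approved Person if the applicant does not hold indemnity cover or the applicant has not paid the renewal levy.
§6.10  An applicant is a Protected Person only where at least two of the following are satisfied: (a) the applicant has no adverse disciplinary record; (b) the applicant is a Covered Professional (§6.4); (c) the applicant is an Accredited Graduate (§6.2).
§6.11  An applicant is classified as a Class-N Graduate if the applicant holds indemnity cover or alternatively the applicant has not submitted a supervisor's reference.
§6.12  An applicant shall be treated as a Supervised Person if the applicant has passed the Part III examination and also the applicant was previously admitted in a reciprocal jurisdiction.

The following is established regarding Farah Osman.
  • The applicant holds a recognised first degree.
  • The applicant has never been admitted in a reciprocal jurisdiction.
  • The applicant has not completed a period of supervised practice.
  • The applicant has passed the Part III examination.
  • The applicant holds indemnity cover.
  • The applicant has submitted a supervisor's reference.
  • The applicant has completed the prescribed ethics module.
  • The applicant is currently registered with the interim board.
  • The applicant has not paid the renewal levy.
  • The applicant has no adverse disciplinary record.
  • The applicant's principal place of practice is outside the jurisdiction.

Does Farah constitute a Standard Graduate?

Yes

Under §6.11: the applicant holds indemnity cover? yes; or the applicant has not submitted a supervisor's reference? no. So the applicant is a Class-N Graduate.
Under §6.5: Class-N Graduate (§6.11)? yes; or the applicant has not paid the renewal levy? yes. So the applicant is a Qualifying Holder.
Under §6.9: the applicant does not hold indemnity cover? no; or the applicant has not paid the renewal levy? yes. So the applicant is an Approved Person.
Under §6.4: the applicant has completed the prescribed ethics module? yes; or Approved Person (§6.9)? yes; or the applicant was previously admitted in a reciprocal jurisdiction? no. So the applicant is a Covered Professional.
Under §6.2: the applicant has passed the Part III examination? yes; and the applicant has not submitted a supervisor's reference? no. So the applicant is not an Accredited Graduate.
Under §6.10: the applicant has no adverse disciplinary record? yes; Covered Professional (§6.4)? yes; Accredited Graduate (§6.2)? no — 2 of 3 hold (need ≥2) → satisfied.
Under §6.7: the applicant has completed a period of supervised practice? no; and the applicant is not currently registered with the interim board? no; and the applicant's principal place of practice is within the jurisdiction? no. So the applicant is not a Qualifying Candidate.
Under §6.8: the applicant has completed a period of supervised practice? no; or the applicant is currently registered with the interim board? yes; or the applicant has not paid the renewal levy? yes. So the applicant is an Authorised Professional.
Under §6.3: Qualifying Candidate (§6.7)? no; or not an Authorised Professional (§6.8)? no; or the applicant has never been admitted in a reciprocal jurisdiction? yes. So the applicant is a Tier I Candidate.
Under §6.6: Qualifying Holder (§6.5)? yes; and Protected Person (§6.10)? yes; and Tier I Candidate (§6.3)? yes. So the applicant is a Standard Graduate.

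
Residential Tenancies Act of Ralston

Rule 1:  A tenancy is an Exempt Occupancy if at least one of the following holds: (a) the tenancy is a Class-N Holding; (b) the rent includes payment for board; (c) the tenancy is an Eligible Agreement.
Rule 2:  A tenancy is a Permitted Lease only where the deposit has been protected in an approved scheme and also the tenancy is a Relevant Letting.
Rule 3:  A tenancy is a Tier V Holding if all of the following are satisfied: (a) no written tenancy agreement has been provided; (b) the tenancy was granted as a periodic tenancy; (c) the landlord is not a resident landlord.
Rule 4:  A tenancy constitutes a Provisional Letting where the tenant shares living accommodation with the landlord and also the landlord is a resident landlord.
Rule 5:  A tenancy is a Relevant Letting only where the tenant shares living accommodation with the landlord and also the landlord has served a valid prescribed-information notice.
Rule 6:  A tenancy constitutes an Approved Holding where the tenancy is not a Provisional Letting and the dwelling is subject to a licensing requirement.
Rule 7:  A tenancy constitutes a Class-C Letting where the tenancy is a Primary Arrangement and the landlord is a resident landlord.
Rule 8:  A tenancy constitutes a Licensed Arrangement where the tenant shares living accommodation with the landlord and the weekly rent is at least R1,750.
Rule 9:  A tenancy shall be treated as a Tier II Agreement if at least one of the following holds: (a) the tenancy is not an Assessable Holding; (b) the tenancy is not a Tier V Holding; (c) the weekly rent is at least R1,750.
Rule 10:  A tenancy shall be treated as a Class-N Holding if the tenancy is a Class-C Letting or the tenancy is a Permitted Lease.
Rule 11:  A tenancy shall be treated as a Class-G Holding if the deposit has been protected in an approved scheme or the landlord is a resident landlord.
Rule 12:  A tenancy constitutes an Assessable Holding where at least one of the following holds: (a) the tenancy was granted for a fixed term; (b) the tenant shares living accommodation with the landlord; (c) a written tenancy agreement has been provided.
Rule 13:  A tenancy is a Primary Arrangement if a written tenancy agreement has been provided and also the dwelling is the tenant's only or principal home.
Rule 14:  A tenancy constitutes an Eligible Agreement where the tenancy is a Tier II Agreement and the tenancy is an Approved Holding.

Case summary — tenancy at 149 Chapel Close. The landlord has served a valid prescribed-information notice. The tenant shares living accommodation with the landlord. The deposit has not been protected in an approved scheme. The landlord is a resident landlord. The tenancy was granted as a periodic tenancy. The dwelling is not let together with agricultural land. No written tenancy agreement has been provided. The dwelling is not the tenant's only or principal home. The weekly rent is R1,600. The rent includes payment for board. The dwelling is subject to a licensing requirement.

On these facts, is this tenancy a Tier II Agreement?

Yes

rule 12 — Assessable Holding: [the tenancy was granted for a fixed term? no] OR [the tenant shares living accommodation with the landlord? yes] OR [a written tenancy agreement has been provided? no] → satisfied.
rule 3 — Tier V Holding: [no written tenancy agreement has been provided? yes] AND [the tenancy was granted as a periodic tenancy? yes] AND [the landlord is not a resident landlord? no] → not satisfied.
rule 9 — Tier II Agreement: [not an Assessable Holding (rule 12)? no] OR [not a Tier V Holding (rule 3)? yes] OR [weekly rent: R1,600 ≥ R1,750? no] → satisfied.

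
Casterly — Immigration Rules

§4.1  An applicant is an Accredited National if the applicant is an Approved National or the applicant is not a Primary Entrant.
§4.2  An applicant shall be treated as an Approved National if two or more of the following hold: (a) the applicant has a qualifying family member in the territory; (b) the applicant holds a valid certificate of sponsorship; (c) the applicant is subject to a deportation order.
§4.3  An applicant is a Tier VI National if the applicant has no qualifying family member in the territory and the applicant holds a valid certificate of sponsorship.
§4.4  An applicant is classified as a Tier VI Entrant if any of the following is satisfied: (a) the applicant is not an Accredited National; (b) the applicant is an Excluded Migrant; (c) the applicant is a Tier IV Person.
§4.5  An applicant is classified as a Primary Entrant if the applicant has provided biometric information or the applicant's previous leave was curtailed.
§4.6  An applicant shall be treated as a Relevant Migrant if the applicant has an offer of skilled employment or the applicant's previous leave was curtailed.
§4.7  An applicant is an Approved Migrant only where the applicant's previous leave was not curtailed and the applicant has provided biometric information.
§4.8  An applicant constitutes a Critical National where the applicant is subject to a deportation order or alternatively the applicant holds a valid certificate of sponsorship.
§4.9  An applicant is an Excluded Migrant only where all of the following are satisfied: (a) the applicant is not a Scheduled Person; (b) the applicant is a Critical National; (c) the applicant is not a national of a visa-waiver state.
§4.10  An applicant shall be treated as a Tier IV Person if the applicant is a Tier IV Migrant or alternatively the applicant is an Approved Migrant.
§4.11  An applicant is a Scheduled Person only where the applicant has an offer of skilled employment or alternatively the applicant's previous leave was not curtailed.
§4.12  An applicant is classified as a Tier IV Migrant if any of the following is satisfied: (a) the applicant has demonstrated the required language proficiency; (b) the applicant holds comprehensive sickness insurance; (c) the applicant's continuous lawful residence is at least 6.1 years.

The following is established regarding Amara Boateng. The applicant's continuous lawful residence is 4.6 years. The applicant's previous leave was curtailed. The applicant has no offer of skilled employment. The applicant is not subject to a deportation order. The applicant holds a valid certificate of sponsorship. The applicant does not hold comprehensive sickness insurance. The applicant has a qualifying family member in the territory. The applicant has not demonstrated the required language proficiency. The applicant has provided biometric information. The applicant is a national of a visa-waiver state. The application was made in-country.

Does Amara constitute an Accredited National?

Yes

Under §4.2: the applicant has a qualifying family member in the territory? yes; the applicant holds a valid certificate of sponsorship? yes; the applicant is subject to a deportation order? no — 2 of 3 hold (need ≥2) → satisfied.
Under §4.5: the applicant has provided biometric information? yes; or the applicant's previous leave was curtailed? yes. So the applicant is a Primary Entrant.
Under §4.1: Approved National (§4.2)? yes; or not a Primary Entrant (§4.5)? no. So the applicant is an Accredited National.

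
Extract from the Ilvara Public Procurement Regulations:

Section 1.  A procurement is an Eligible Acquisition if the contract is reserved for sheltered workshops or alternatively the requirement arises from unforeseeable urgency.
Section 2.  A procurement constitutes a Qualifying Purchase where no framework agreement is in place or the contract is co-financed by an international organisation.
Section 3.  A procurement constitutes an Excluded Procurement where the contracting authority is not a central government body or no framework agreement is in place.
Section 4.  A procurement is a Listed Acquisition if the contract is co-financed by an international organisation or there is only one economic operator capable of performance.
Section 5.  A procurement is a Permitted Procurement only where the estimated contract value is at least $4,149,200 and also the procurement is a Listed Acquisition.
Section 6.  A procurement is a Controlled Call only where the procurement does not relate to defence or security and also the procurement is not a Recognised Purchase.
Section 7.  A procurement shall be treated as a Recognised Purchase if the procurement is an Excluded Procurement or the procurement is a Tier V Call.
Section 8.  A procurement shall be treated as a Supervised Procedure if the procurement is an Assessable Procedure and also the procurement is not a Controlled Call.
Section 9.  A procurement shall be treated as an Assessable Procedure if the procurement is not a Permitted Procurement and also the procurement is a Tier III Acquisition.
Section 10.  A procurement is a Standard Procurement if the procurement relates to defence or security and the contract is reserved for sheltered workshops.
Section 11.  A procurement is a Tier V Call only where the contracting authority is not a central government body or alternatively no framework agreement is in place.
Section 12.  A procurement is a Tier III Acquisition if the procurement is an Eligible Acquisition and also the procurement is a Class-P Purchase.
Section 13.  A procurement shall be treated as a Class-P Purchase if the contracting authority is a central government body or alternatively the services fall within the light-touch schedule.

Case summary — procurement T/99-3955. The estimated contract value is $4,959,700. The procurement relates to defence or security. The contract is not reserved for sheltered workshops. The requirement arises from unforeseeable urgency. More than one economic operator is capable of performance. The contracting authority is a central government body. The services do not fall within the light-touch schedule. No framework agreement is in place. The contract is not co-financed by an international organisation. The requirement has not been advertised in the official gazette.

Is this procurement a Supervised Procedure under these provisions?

section 4 — Listed Acquisition: [the contract is co-financed by an international organisation? no] OR [there is only one economic operator capable of performance? no] → not satisfied.
section 5 — Permitted Procurement: [estimated contract value: $4,959,700 ≥ $4,149,200? yes] AND [Listed Acquisition (section 4)? no] → not satisfied.
section 1 — Eligible Acquisition: [the contract is reserved for sheltered workshops? no] OR [the requirement arises from unforeseeable urgency? yes] → satisfied.
section 13 — Class-P Purchase: [the contracting authority is a central government body? yes] OR [the services fall within the light-touch schedule? no] → satisfied.
section 12 — Tier III Acquisition: [Eligible Acquisition (section 1)? yes] AND [Class-P Purchase (section 13)? yes] → satisfied.
section 9 — Assessable Procedure: [not a Permitted Procurement (section 5)? yes] AND [Tier III Acquisition (section 12)? yes] → satisfied.
section 3 — Excluded Procurement: [the contracting authority is not a central government body? no] OR [no framework agreement is in place? yes] → satisfied.
section 11 — Tier V Call: [the contracting authority is not a central government body? no] OR [no framework agreement is in place? yes] → satisfied.
section 7 — Recognised Purchase: [Excluded Procurement (section 3)? yes] OR [Tier V Call (section 11)? yes] → satisfied.
section 6 — Controlled Call: [the procurement does not relate to defence or security? no] AND [not a Recognised Purchase (section 7)? no] → not satisfied.
section 8 — Supervised Procedure: [Assessable Procedure (section 9)? yes] AND [not a Controlled Call (section 6)? yes] → satisfied.

Yes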